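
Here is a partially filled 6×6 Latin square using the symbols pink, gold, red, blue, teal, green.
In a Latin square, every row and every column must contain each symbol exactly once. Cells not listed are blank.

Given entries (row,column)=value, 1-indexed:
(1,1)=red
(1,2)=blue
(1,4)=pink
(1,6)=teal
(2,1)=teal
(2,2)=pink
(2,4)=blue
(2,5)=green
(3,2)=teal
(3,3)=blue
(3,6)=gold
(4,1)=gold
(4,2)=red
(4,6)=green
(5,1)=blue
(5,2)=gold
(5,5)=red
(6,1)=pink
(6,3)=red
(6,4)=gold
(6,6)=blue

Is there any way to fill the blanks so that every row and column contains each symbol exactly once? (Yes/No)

Yes

No row or column among the givens repeats a symbol, and propagating forced cells runs into no contradiction.
One valid completion exists (for instance, red blue green pink gold teal / teal pink gold blue green red / green teal blue red pink gold / gold red pink teal blue green / blue gold teal green red pink / pink green red gold teal blue).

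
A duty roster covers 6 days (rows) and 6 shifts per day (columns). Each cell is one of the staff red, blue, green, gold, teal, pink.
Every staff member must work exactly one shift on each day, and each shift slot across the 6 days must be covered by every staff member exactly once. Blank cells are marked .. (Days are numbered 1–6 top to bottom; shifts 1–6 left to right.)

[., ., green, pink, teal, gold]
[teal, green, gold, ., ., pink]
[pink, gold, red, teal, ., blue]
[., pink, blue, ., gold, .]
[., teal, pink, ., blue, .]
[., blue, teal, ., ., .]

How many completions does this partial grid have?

Day 1, shift 1: eliminating its day and shift leaves {red, blue}.
Day 1, shift 2: eliminating its day and shift leaves {red}.
Day 2, shift 4: eliminating its day and shift leaves {red, blue}.
Day 2, shift 5: eliminating its day and shift leaves {red}.
Day 3, shift 5: eliminating its day and shift leaves {green}.
Day 4, shift 1: eliminating its day and shift leaves {red, green}.
Day 4, shift 4: eliminating its day and shift leaves {red, green}.
Day 4, shift 6: eliminating its day and shift leaves {red, green, teal}.
Day 5, shift 1: eliminating its day and shift leaves {red, green, gold}.
Day 5, shift 4: eliminating its day and shift leaves {red, green, gold}.
Day 5, shift 6: eliminating its day and shift leaves {red, green}.
Day 6, shift 1: eliminating its day and shift leaves {red, green, gold}.
Day 6, shift 4: eliminating its day and shift leaves {red, green, gold}.
Day 6, shift 5: eliminating its day and shift leaves {red, green, pink}.
Day 6, shift 6: eliminating its day and shift leaves {red, green}.
Enumerating the assignments across these blanks that avoid any day or shift repeat gives 4 completions.

4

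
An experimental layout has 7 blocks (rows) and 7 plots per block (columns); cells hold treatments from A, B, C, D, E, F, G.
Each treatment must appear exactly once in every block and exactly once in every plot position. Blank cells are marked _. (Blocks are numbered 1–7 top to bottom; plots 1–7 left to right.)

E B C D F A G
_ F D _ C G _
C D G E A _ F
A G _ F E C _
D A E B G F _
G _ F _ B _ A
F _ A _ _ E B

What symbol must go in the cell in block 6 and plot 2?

Block 2, plot 1: block 2 has {C, D, F, G} and plot 1 has {A, C, D, E, F, G}, leaving only B.
Block 2, plot 4: block 2 has {B, C, D, F, G} and plot 4 has {B, D, E, F}, leaving only A.
Block 2, plot 7: block 2 has {A, B, C, D, F, G} and plot 7 has {A, B, F, G}, leaving only E.
Block 3, plot 6: block 3 has {A, C, D, E, F, G} and plot 6 has {A, C, E, F, G}, leaving only B.
Block 4, plot 3: block 4 has {A, C, E, F, G} and plot 3 has {A, C, D, E, F, G}, leaving only B.
Block 4, plot 7: block 4 has {A, B, C, E, F, G} and plot 7 has {A, B, E, F, G}, leaving only D.
Block 5, plot 7: block 5 has {A, B, D, E, F, G} and plot 7 has {A, B, D, E, F, G}, leaving only C.
Block 6, plot 4: block 6 has {A, B, F, G} and plot 4 has {A, B, D, E, F}, leaving only C.
Block 6 already has {A, B, C, F, G} and plot 2 already has {A, B, D, F, G}, so block 6, plot 2 must be E.

E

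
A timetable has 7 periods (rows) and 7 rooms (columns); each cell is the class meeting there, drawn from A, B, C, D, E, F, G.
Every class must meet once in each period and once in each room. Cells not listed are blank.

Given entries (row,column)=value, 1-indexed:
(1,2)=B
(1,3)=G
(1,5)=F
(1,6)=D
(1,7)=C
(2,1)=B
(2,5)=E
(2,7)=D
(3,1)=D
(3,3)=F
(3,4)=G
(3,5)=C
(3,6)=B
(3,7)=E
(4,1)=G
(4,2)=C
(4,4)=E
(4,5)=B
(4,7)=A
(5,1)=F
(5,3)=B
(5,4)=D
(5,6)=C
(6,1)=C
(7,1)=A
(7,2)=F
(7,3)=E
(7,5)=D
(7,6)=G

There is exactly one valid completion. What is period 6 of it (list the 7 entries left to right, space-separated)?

C D A B G E F

Period 1, room 1: period 1 has {B, C, D, F, G} and room 1 has {A, B, C, D, F, G}, leaving only E.
Period 1, room 4: period 1 has {B, C, D, E, F, G} and room 4 has {D, E, G}, leaving only A.
Period 3, room 2: period 3 has {B, C, D, E, F, G} and room 2 has {B, C, F}, leaving only A.
Period 2, room 2: period 2 has {B, D, E} and room 2 has {A, B, C, F}, leaving only G.
Period 4, room 3: period 4 has {A, B, C, E, G} and room 3 has {B, E, F, G}, leaving only D.
Period 6, room 3: period 6 has {C} and room 3 has {B, D, E, F, G}, leaving only A.
Period 6, room 5: period 6 has {A, C} and room 5 has {B, C, D, E, F}, leaving only G.
Period 2, room 3: period 2 has {B, D, E, G} and room 3 has {A, B, D, E, F, G}, leaving only C.
Period 2, room 4: period 2 has {B, C, D, E, G} and room 4 has {A, D, E, G}, leaving only F.
Period 6, room 4: period 6 has {A, C, G} and room 4 has {A, D, E, F, G}, leaving only B.
Period 6, room 7: period 6 has {A, B, C, G} and room 7 has {A, C, D, E}, leaving only F.
Period 6, room 6: period 6 has {A, B, C, F, G} and room 6 has {B, C, D, G}, leaving only E.
Period 6, room 2: period 6 has {A, B, C, E, F, G} and room 2 has {A, B, C, F, G}, leaving only D.
So period 6 reads: C D A B G E F.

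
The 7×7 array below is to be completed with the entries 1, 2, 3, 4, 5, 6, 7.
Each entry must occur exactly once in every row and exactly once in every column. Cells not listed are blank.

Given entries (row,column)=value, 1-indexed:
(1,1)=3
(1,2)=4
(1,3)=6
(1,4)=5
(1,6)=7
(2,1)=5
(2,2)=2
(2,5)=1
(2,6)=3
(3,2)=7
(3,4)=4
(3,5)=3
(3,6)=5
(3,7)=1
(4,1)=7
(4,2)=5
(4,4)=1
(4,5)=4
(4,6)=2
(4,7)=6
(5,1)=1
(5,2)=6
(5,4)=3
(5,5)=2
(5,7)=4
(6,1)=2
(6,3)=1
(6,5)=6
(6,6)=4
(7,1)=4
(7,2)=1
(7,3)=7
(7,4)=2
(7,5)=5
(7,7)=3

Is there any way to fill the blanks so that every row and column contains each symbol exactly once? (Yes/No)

Row 1, column 5: row 1 together with column 5 already contain {1, 2, 3, 4, 5, 6, 7} — every symbol — so nothing can go there. The grid has no valid completion.

No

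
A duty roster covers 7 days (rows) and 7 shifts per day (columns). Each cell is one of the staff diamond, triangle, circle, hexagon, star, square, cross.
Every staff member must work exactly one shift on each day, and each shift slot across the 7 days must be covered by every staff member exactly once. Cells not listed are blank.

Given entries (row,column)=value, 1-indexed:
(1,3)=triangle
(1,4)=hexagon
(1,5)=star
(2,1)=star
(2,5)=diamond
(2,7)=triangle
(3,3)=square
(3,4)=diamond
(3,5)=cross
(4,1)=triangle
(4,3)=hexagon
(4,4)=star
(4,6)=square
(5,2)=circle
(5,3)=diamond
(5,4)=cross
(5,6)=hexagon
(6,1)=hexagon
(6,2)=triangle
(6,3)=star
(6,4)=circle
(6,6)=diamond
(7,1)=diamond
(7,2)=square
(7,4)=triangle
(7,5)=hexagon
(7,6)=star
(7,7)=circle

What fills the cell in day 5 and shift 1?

Day 5 already has {diamond, circle, hexagon, cross} and shift 1 already has {diamond, triangle, hexagon, star}, so day 5, shift 1 must be square.

square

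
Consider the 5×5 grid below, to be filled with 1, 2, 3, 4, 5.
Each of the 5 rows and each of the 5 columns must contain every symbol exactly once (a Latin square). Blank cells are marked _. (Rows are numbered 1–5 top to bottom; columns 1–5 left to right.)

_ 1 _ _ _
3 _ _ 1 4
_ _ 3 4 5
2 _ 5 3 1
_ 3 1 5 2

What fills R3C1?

Row 3 already has {3, 4, 5} and column 1 already has {2, 3}, so row 3, column 1 must be 1.

1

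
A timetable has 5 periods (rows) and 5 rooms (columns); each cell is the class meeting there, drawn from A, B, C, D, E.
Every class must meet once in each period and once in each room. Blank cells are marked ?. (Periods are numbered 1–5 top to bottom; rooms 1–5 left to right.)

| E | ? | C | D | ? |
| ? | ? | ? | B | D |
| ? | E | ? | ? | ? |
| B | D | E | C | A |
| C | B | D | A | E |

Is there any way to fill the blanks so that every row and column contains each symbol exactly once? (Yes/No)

No

Period 3, room 4: period 3 together with room 4 already contain {A, B, C, D, E} — every symbol — so nothing can go there. The grid has no valid completion.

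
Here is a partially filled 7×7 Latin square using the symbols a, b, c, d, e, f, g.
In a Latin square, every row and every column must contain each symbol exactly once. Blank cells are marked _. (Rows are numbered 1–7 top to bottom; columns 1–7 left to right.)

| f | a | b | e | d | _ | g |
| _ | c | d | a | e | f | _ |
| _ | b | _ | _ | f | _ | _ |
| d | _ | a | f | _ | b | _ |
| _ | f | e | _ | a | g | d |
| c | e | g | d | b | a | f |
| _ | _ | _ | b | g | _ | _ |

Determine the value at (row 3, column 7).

a

Row 1, column 6: row 1 has {a, b, d, e, f, g} and column 6 has {a, b, f, g}, leaving only c.
Row 2, column 7: row 2 has {a, c, d, e, f} and column 7 has {d, f, g}, leaving only b.
Row 2, column 1: row 2 has {a, b, c, d, e, f} and column 1 has {c, d, f}, leaving only g.
Row 3, column 3: row 3 has {b, f} and column 3 has {a, b, d, e, g}, leaving only c.
Row 3, column 4: row 3 has {b, c, f} and column 4 has {a, b, d, e, f}, leaving only g.
Row 4, column 2: row 4 has {a, b, d, f} and column 2 has {a, b, c, e, f}, leaving only g.
Row 4, column 5: row 4 has {a, b, d, f, g} and column 5 has {a, b, d, e, f, g}, leaving only c.
Row 4, column 7: row 4 has {a, b, c, d, f, g} and column 7 has {b, d, f, g}, leaving only e.
Row 3 already has {b, c, f, g} and column 7 already has {b, d, e, f, g}, so row 3, column 7 must be a.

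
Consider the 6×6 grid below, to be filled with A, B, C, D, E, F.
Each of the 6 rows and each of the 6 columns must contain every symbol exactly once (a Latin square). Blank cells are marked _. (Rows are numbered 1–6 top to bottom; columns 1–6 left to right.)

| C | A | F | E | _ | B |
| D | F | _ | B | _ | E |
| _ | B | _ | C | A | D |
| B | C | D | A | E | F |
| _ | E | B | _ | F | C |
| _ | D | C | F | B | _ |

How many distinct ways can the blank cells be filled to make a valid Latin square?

1

Row 1, column 5: eliminating its row and column leaves {D}.
Row 2, column 3: eliminating its row and column leaves {A}.
Row 2, column 5: eliminating its row and column leaves {C}.
Row 3, column 1: eliminating its row and column leaves {E, F}.
Row 3, column 3: eliminating its row and column leaves {E}.
Row 5, column 1: eliminating its row and column leaves {A}.
Row 5, column 4: eliminating its row and column leaves {D}.
Row 6, column 1: eliminating its row and column leaves {A, E}.
Row 6, column 6: eliminating its row and column leaves {A}.
Only one assignment across all blanks avoids any row or column repeat, giving 1 completion.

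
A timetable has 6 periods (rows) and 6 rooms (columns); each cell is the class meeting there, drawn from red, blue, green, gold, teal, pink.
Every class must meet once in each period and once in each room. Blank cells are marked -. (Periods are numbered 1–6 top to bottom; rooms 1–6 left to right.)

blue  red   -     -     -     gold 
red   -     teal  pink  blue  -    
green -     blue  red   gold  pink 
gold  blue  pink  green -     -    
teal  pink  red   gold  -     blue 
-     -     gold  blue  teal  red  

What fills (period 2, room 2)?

Period 1, room 3: period 1 has {red, blue, gold} and room 3 has {red, blue, gold, teal, pink}, leaving only green.
Period 1, room 4: period 1 has {red, blue, green, gold} and room 4 has {red, blue, green, gold, pink}, leaving only teal.
Period 1, room 5: period 1 has {red, blue, green, gold, teal} and room 5 has {blue, gold, teal}, leaving only pink.
Period 2, room 6: period 2 has {red, blue, teal, pink} and room 6 has {red, blue, gold, pink}, leaving only green.
Period 2 already has {red, blue, green, teal, pink} and room 2 already has {red, blue, pink}, so period 2, room 2 must be gold.

gold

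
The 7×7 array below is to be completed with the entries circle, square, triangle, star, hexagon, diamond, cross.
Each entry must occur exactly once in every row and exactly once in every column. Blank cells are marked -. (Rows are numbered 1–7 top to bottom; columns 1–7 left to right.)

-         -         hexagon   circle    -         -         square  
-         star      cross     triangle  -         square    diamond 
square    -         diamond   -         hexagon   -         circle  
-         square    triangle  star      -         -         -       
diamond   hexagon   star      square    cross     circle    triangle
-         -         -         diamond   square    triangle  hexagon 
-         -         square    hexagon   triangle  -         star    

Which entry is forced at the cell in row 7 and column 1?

Row 2, column 5: row 2 has {square, triangle, star, diamond, cross} and column 5 has {square, triangle, hexagon, cross}, leaving only circle.
Row 2, column 1: row 2 has {circle, square, triangle, star, diamond, cross} and column 1 has {square, diamond}, leaving only hexagon.
Row 3, column 4: row 3 has {circle, square, hexagon, diamond} and column 4 has {circle, square, triangle, star, hexagon, diamond}, leaving only cross.
Row 3, column 2: row 3 has {circle, square, hexagon, diamond, cross} and column 2 has {square, star, hexagon}, leaving only triangle.
Row 3, column 6: row 3 has {circle, square, triangle, hexagon, diamond, cross} and column 6 has {circle, square, triangle}, leaving only star.
Row 4, column 5: row 4 has {square, triangle, star} and column 5 has {circle, square, triangle, hexagon, cross}, leaving only diamond.
Row 1, column 5: row 1 has {circle, square, hexagon} and column 5 has {circle, square, triangle, hexagon, diamond, cross}, leaving only star.
Row 4, column 7: row 4 has {square, triangle, star, diamond} and column 7 has {circle, square, triangle, star, hexagon, diamond}, leaving only cross.
Row 4, column 1: row 4 has {square, triangle, star, diamond, cross} and column 1 has {square, hexagon, diamond}, leaving only circle.
Row 7 already has {square, triangle, star, hexagon} and column 1 already has {circle, square, hexagon, diamond}, so row 7, column 1 must be cross.

cross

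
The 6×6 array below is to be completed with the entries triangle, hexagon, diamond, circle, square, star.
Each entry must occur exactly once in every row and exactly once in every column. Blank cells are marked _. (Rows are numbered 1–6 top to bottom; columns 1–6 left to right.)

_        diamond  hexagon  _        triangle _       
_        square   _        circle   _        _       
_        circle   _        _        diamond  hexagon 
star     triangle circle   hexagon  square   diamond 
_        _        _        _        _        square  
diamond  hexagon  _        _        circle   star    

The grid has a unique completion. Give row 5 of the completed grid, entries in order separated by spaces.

Row 5, column 2: row 5 has {square} and column 2 has {triangle, hexagon, diamond, circle, square}, leaving only star.
Row 5, column 5: row 5 has {square, star} and column 5 has {triangle, diamond, circle, square}, leaving only hexagon.
Row 1, column 6: row 1 has {triangle, hexagon, diamond} and column 6 has {hexagon, diamond, square, star}, leaving only circle.
Row 1, column 1: row 1 has {triangle, hexagon, diamond, circle} and column 1 has {diamond, star}, leaving only square.
Row 1, column 4: row 1 has {triangle, hexagon, diamond, circle, square} and column 4 has {hexagon, circle}, leaving only star.
Row 2, column 5: row 2 has {circle, square} and column 5 has {triangle, hexagon, diamond, circle, square}, leaving only star.
Row 2, column 6: row 2 has {circle, square, star} and column 6 has {hexagon, diamond, circle, square, star}, leaving only triangle.
Row 2, column 1: row 2 has {triangle, circle, square, star} and column 1 has {diamond, square, star}, leaving only hexagon.
Row 2, column 3: row 2 has {triangle, hexagon, circle, square, star} and column 3 has {hexagon, circle}, leaving only diamond.
Row 5, column 3: row 5 has {hexagon, square, star} and column 3 has {hexagon, diamond, circle}, leaving only triangle.
Row 5, column 1: row 5 has {triangle, hexagon, square, star} and column 1 has {hexagon, diamond, square, star}, leaving only circle.
Row 5, column 4: row 5 has {triangle, hexagon, circle, square, star} and column 4 has {hexagon, circle, star}, leaving only diamond.
So row 5 reads: circle star triangle diamond hexagon square.

circle star triangle diamond hexagon square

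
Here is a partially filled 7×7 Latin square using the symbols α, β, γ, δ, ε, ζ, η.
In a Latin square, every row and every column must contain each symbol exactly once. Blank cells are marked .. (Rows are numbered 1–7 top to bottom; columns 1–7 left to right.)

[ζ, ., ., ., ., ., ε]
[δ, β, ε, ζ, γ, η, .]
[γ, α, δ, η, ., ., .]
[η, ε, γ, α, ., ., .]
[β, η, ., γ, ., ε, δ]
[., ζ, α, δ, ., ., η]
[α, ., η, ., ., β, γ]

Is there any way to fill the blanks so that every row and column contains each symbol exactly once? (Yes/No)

Row 1, column 3: row 1 has {ε, ζ} and column 3 has {α, γ, δ, ε, η}, so it must be β.
Now row 1, column 4: row 1 together with column 4 already contain {α, β, γ, δ, ε, ζ, η} — every symbol — so nothing can go there. The grid has no valid completion.

No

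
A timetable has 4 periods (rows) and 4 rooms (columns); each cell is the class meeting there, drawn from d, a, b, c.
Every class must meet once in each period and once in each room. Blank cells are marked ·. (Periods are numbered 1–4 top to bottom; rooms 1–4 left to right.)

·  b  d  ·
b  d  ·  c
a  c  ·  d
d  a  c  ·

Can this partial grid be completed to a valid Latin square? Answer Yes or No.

No period or room among the givens repeats a symbol, and propagating forced cells runs into no contradiction.
One valid completion exists (for instance, c b d a / b d a c / a c b d / d a c b).

Yes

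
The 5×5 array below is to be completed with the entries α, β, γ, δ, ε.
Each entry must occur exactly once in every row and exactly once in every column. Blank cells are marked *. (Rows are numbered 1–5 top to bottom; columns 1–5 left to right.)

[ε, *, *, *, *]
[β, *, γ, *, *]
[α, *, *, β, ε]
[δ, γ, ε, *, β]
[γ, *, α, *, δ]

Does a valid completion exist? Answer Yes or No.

No

Row 2, column 5: row 2 has {β, γ} and column 5 has {β, δ, ε}, so it must be α.
Row 1, column 5: row 1 has {ε} and column 5 has {α, β, δ, ε}, so it must be γ.
Row 3, column 2: row 3 has {α, β, ε} and column 2 has {γ}, so it must be δ.
Now row 3, column 3: row 3 together with column 3 already contain {α, β, γ, δ, ε} — every symbol — so nothing can go there. The grid has no valid completion.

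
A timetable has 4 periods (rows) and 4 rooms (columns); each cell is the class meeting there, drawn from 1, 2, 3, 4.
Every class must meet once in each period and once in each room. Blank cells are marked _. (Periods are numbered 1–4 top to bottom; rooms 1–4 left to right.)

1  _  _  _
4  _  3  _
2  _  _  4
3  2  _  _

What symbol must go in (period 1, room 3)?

2

Period 2, room 2: period 2 has {3, 4} and room 2 has {2}, leaving only 1.
Period 2, room 4: period 2 has {1, 3, 4} and room 4 has {4}, leaving only 2.
Period 1, room 4: period 1 has {1} and room 4 has {2, 4}, leaving only 3.
Period 1, room 2: period 1 has {1, 3} and room 2 has {1, 2}, leaving only 4.
Period 1 already has {1, 3, 4} and room 3 already has {3}, so period 1, room 3 must be 2.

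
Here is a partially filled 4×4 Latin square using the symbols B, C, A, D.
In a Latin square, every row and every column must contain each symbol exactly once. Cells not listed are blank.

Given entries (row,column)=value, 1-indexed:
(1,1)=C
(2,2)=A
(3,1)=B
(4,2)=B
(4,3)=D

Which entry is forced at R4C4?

Row 1, column 2: row 1 has {C} and column 2 has {B, A}, leaving only D.
Row 2, column 1: row 2 has {A} and column 1 has {B, C}, leaving only D.
Row 3, column 2: row 3 has {B} and column 2 has {B, A, D}, leaving only C.
Row 3, column 3: row 3 has {B, C} and column 3 has {D}, leaving only A.
Row 1, column 3: row 1 has {C, D} and column 3 has {A, D}, leaving only B.
Row 1, column 4: row 1 has {B, C, D} and column 4 has {}, leaving only A.
Row 4 already has {B, D} and column 4 already has {A}, so row 4, column 4 must be C.

C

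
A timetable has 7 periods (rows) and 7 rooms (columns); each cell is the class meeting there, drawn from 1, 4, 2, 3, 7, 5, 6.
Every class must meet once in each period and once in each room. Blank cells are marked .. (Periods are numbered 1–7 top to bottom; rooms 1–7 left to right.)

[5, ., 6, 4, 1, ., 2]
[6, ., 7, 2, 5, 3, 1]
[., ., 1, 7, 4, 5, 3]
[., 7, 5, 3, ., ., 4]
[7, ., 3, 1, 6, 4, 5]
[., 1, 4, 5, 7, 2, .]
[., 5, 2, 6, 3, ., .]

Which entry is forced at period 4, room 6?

6

Period 1, room 2: period 1 has {1, 4, 2, 5, 6} and room 2 has {1, 7, 5}, leaving only 3.
Period 1, room 6: period 1 has {1, 4, 2, 3, 5, 6} and room 6 has {4, 2, 3, 5}, leaving only 7.
Period 2, room 2: period 2 has {1, 2, 3, 7, 5, 6} and room 2 has {1, 3, 7, 5}, leaving only 4.
Period 3, room 1: period 3 has {1, 4, 3, 7, 5} and room 1 has {7, 5, 6}, leaving only 2.
Period 3, room 2: period 3 has {1, 4, 2, 3, 7, 5} and room 2 has {1, 4, 3, 7, 5}, leaving only 6.
Period 4, room 1: period 4 has {4, 3, 7, 5} and room 1 has {2, 7, 5, 6}, leaving only 1.
Period 4 already has {1, 4, 3, 7, 5} and room 6 already has {4, 2, 3, 7, 5}, so period 4, room 6 must be 6.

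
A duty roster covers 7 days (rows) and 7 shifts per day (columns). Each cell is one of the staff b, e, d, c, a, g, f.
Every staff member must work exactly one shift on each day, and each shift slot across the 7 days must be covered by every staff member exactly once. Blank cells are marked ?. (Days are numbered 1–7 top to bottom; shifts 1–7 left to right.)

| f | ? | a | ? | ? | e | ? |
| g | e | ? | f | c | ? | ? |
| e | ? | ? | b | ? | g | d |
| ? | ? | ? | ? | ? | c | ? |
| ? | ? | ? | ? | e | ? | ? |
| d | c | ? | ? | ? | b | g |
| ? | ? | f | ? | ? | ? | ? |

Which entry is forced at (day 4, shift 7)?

f

Day 3, shift 3: day 3 has {b, e, d, g} and shift 3 has {a, f}, leaving only c.
Day 6, shift 3: day 6 has {b, d, c, g} and shift 3 has {c, a, f}, leaving only e.
Day 6, shift 4: day 6 has {b, e, d, c, g} and shift 4 has {b, f}, leaving only a.
Day 6, shift 5: day 6 has {b, e, d, c, a, g} and shift 5 has {e, c}, leaving only f.
Day 3, shift 5: day 3 has {b, e, d, c, g} and shift 5 has {e, c, f}, leaving only a.
Day 3, shift 2: day 3 has {b, e, d, c, a, g} and shift 2 has {e, c}, leaving only f.
Day 4, shift 7 is narrowed to {b, e, a, f}.
If it were b, then day 7, shift 6 would be left with no valid symbol.
If it were e, propagating the remaining blanks reaches a contradiction.
If it were a, then day 4, shift 5 would be left with no valid symbol.
So day 4, shift 7 must be f.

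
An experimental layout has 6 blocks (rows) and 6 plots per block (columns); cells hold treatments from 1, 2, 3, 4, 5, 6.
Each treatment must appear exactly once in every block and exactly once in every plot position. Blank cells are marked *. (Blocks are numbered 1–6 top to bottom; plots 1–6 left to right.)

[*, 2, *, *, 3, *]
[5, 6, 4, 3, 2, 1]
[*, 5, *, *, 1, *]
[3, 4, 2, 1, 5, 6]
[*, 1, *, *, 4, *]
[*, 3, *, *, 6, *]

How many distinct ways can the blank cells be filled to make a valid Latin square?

14

Block 1, plot 1: eliminating its block and plot leaves {1, 4, 6}.
Block 1, plot 3: eliminating its block and plot leaves {1, 5, 6}.
Block 1, plot 4: eliminating its block and plot leaves {4, 5, 6}.
Block 1, plot 6: eliminating its block and plot leaves {4, 5}.
Block 3, plot 1: eliminating its block and plot leaves {2, 4, 6}.
Block 3, plot 3: eliminating its block and plot leaves {3, 6}.
Block 3, plot 4: eliminating its block and plot leaves {2, 4, 6}.
Block 3, plot 6: eliminating its block and plot leaves {2, 3, 4}.
Block 5, plot 1: eliminating its block and plot leaves {2, 6}.
Block 5, plot 3: eliminating its block and plot leaves {3, 5, 6}.
Block 5, plot 4: eliminating its block and plot leaves {2, 5, 6}.
Block 5, plot 6: eliminating its block and plot leaves {2, 3, 5}.
Block 6, plot 1: eliminating its block and plot leaves {1, 2, 4}.
Block 6, plot 3: eliminating its block and plot leaves {1, 5}.
Block 6, plot 4: eliminating its block and plot leaves {2, 4, 5}.
Block 6, plot 6: eliminating its block and plot leaves {2, 4, 5}.
Enumerating the assignments across these blanks that avoid any block or plot repeat gives 14 completions.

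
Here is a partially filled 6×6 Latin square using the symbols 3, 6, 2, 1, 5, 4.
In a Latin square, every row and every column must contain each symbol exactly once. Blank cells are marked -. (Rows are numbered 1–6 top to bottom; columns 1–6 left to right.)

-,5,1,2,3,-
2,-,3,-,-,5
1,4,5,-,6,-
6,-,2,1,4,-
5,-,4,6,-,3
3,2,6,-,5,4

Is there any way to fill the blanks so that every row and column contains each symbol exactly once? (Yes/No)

No

Row 4, column 6: row 4 together with column 6 already contain {3, 6, 2, 1, 5, 4} — every symbol — so nothing can go there. The grid has no valid completion.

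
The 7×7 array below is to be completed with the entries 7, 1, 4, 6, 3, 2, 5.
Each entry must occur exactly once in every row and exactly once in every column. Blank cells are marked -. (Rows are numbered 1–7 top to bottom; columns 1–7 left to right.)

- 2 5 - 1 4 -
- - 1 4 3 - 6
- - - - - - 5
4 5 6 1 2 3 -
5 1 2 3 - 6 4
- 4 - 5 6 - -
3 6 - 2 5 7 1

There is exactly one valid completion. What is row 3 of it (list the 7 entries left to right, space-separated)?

1 3 7 6 4 2 5

Row 2, column 2: row 2 has {1, 4, 6, 3} and column 2 has {1, 4, 6, 2, 5}, leaving only 7.
Row 3, column 2: row 3 has {5} and column 2 has {7, 1, 4, 6, 2, 5}, leaving only 3.
Row 2, column 1: row 2 has {7, 1, 4, 6, 3} and column 1 has {4, 3, 5}, leaving only 2.
Row 2, column 6: row 2 has {7, 1, 4, 6, 3, 2} and column 6 has {7, 4, 6, 3}, leaving only 5.
Row 4, column 7: row 4 has {1, 4, 6, 3, 2, 5} and column 7 has {1, 4, 6, 5}, leaving only 7.
Row 1, column 7: row 1 has {1, 4, 2, 5} and column 7 has {7, 1, 4, 6, 5}, leaving only 3.
Row 5, column 5: row 5 has {1, 4, 6, 3, 2, 5} and column 5 has {1, 6, 3, 2, 5}, leaving only 7.
Row 3, column 5: row 3 has {3, 5} and column 5 has {7, 1, 6, 3, 2, 5}, leaving only 4.
Row 3, column 3: row 3 has {4, 3, 5} and column 3 has {1, 6, 2, 5}, leaving only 7.
Row 3, column 4: row 3 has {7, 4, 3, 5} and column 4 has {1, 4, 3, 2, 5}, leaving only 6.
Row 3, column 1: row 3 has {7, 4, 6, 3, 5} and column 1 has {4, 3, 2, 5}, leaving only 1.
Row 3, column 6: row 3 has {7, 1, 4, 6, 3, 5} and column 6 has {7, 4, 6, 3, 5}, leaving only 2.
So row 3 reads: 1 3 7 6 4 2 5.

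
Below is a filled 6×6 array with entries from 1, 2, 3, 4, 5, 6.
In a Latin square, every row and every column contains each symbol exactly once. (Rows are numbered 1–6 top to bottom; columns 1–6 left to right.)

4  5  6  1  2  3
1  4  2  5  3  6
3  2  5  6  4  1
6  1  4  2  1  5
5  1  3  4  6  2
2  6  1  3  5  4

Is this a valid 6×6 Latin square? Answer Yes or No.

Row 4 contains 1 twice (at columns 2 and 5), so it is not a permutation.

No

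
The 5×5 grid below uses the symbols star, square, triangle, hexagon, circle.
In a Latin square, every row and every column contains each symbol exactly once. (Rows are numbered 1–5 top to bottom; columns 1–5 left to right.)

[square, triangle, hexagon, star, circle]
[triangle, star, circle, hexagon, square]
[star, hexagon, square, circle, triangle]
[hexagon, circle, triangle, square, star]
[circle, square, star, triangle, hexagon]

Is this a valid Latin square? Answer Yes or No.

Each row is a permutation of the 5 symbols, and so is each column.

Yes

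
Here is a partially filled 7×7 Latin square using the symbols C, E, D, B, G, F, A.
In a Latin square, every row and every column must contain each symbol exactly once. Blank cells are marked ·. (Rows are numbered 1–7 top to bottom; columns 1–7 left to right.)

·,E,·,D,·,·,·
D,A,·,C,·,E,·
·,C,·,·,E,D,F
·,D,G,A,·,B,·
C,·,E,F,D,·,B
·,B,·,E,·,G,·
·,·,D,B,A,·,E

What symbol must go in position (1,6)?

F

Row 2, column 7: row 2 has {C, E, D, A} and column 7 has {E, B, F}, leaving only G.
Row 3, column 4: row 3 has {C, E, D, F} and column 4 has {C, E, D, B, F, A}, leaving only G.
Row 4, column 7: row 4 has {D, B, G, A} and column 7 has {E, B, G, F}, leaving only C.
Row 1, column 7: row 1 has {E, D} and column 7 has {C, E, B, G, F}, leaving only A.
Row 4, column 5: row 4 has {C, D, B, G, A} and column 5 has {E, D, A}, leaving only F.
Row 2, column 5: row 2 has {C, E, D, G, A} and column 5 has {E, D, F, A}, leaving only B.
Row 2, column 3: row 2 has {C, E, D, B, G, A} and column 3 has {E, D, G}, leaving only F.
Row 4, column 1: row 4 has {C, D, B, G, F, A} and column 1 has {C, D}, leaving only E.
Row 5, column 2: row 5 has {C, E, D, B, F} and column 2 has {C, E, D, B, A}, leaving only G.
Row 5, column 6: row 5 has {C, E, D, B, G, F} and column 6 has {E, D, B, G}, leaving only A.
Row 6, column 5: row 6 has {E, B, G} and column 5 has {E, D, B, F, A}, leaving only C.
Row 1, column 5: row 1 has {E, D, A} and column 5 has {C, E, D, B, F, A}, leaving only G.
Row 6, column 3: row 6 has {C, E, B, G} and column 3 has {E, D, G, F}, leaving only A.
Row 3, column 3: row 3 has {C, E, D, G, F} and column 3 has {E, D, G, F, A}, leaving only B.
Row 1, column 3: row 1 has {E, D, G, A} and column 3 has {E, D, B, G, F, A}, leaving only C.
Row 1 already has {C, E, D, G, A} and column 6 already has {E, D, B, G, A}, so row 1, column 6 must be F.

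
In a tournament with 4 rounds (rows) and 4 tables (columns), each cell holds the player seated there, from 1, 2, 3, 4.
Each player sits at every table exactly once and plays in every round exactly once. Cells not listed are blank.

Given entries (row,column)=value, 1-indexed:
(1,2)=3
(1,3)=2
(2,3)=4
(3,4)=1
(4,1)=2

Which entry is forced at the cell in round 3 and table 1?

4

Round 1, table 4: round 1 has {2, 3} and table 4 has {1}, leaving only 4.
Round 1, table 1: round 1 has {2, 3, 4} and table 1 has {2}, leaving only 1.
Round 2, table 1: round 2 has {4} and table 1 has {1, 2}, leaving only 3.
Round 3 already has {1} and table 1 already has {1, 2, 3}, so round 3, table 1 must be 4.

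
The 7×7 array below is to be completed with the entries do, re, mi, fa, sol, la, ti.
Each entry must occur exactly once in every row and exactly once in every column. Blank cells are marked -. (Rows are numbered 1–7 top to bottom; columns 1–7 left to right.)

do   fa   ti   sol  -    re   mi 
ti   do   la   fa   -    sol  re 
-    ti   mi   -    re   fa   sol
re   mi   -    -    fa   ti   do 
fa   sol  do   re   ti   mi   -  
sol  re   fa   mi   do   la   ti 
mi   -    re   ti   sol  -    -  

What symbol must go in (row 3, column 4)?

Row 1, column 5: row 1 has {do, re, mi, fa, sol, ti} and column 5 has {do, re, fa, sol, ti}, leaving only la.
Row 2, column 5: row 2 has {do, re, fa, sol, la, ti} and column 5 has {do, re, fa, sol, la, ti}, leaving only mi.
Row 3, column 1: row 3 has {re, mi, fa, sol, ti} and column 1 has {do, re, mi, fa, sol, ti}, leaving only la.
Row 3 already has {re, mi, fa, sol, la, ti} and column 4 already has {re, mi, fa, sol, ti}, so row 3, column 4 must be do.

do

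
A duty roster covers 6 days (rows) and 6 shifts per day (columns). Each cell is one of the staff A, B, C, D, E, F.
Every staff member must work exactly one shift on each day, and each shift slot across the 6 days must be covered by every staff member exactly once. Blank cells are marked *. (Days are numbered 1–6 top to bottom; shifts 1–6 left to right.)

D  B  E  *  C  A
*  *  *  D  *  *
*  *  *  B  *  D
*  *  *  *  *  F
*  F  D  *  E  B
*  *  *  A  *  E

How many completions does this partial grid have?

Day 1, shift 4: eliminating its day and shift leaves {F}.
Day 2, shift 1: eliminating its day and shift leaves {A, B, C, E, F}.
Day 2, shift 2: eliminating its day and shift leaves {A, C, E}.
Day 2, shift 3: eliminating its day and shift leaves {A, B, C, F}.
Day 2, shift 5: eliminating its day and shift leaves {A, B, F}.
Day 2, shift 6: eliminating its day and shift leaves {C}.
Day 3, shift 1: eliminating its day and shift leaves {A, C, E, F}.
Day 3, shift 2: eliminating its day and shift leaves {A, C, E}.
Day 3, shift 3: eliminating its day and shift leaves {A, C, F}.
Day 3, shift 5: eliminating its day and shift leaves {A, F}.
Day 4, shift 1: eliminating its day and shift leaves {A, B, C, E}.
Day 4, shift 2: eliminating its day and shift leaves {A, C, D, E}.
Day 4, shift 3: eliminating its day and shift leaves {A, B, C}.
Day 4, shift 4: eliminating its day and shift leaves {C, E}.
Day 4, shift 5: eliminating its day and shift leaves {A, B, D}.
Day 5, shift 1: eliminating its day and shift leaves {A, C}.
Day 5, shift 4: eliminating its day and shift leaves {C}.
Day 6, shift 1: eliminating its day and shift leaves {B, C, F}.
Day 6, shift 2: eliminating its day and shift leaves {C, D}.
Day 6, shift 3: eliminating its day and shift leaves {B, C, F}.
Day 6, shift 5: eliminating its day and shift leaves {B, D, F}.
Enumerating the assignments across these blanks that avoid any day or shift repeat gives 14 completions.

14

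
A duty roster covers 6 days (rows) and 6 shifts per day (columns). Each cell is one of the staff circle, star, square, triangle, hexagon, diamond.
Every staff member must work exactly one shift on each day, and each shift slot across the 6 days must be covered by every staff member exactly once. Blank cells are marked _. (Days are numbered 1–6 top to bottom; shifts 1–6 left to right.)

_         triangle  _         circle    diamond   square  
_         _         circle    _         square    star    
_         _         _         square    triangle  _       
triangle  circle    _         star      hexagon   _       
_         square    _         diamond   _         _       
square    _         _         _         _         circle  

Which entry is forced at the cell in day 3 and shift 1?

Day 4, shift 6: day 4 has {circle, star, triangle, hexagon} and shift 6 has {circle, star, square}, leaving only diamond.
Day 3, shift 6: day 3 has {square, triangle} and shift 6 has {circle, star, square, diamond}, leaving only hexagon.
Day 4, shift 3: day 4 has {circle, star, triangle, hexagon, diamond} and shift 3 has {circle}, leaving only square.
Day 5, shift 6: day 5 has {square, diamond} and shift 6 has {circle, star, square, hexagon, diamond}, leaving only triangle.
Day 6, shift 5: day 6 has {circle, square} and shift 5 has {square, triangle, hexagon, diamond}, leaving only star.
Day 5, shift 5: day 5 has {square, triangle, diamond} and shift 5 has {star, square, triangle, hexagon, diamond}, leaving only circle.
Day 3, shift 1 is narrowed to {circle, star, diamond}.
If it were star, then day 5, shift 1 would be left with no valid symbol.
If it were diamond, then day 5, shift 1 would be left with no valid symbol.
So day 3, shift 1 must be circle.

circle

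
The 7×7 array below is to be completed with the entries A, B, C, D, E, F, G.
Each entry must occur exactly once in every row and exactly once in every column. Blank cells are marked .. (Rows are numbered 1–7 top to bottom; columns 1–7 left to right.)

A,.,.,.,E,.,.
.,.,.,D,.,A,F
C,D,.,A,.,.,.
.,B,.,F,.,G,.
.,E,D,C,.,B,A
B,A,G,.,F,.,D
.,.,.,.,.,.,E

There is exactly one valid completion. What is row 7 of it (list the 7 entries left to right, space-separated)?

G C A B D F E

Row 4, column 7: row 4 has {B, F, G} and column 7 has {A, D, E, F}, leaving only C.
Row 5, column 5: row 5 has {A, B, C, D, E} and column 5 has {E, F}, leaving only G.
Row 3, column 5: row 3 has {A, C, D} and column 5 has {E, F, G}, leaving only B.
Row 2, column 5: row 2 has {A, D, F} and column 5 has {B, E, F, G}, leaving only C.
Row 2, column 2: row 2 has {A, C, D, F} and column 2 has {A, B, D, E}, leaving only G.
Row 2, column 1: row 2 has {A, C, D, F, G} and column 1 has {A, B, C}, leaving only E.
Row 2, column 3: row 2 has {A, C, D, E, F, G} and column 3 has {D, G}, leaving only B.
Row 3, column 7: row 3 has {A, B, C, D} and column 7 has {A, C, D, E, F}, leaving only G.
Row 1, column 7: row 1 has {A, E} and column 7 has {A, C, D, E, F, G}, leaving only B.
Row 1, column 4: row 1 has {A, B, E} and column 4 has {A, C, D, F}, leaving only G.
Row 7, column 4: row 7 has {E} and column 4 has {A, C, D, F, G}, leaving only B.
Row 4, column 1: row 4 has {B, C, F, G} and column 1 has {A, B, C, E}, leaving only D.
Row 4, column 5: row 4 has {B, C, D, F, G} and column 5 has {B, C, E, F, G}, leaving only A.
Row 7, column 5: row 7 has {B, E} and column 5 has {A, B, C, E, F, G}, leaving only D.
Row 4, column 3: row 4 has {A, B, C, D, F, G} and column 3 has {B, D, G}, leaving only E.
Row 3, column 3: row 3 has {A, B, C, D, G} and column 3 has {B, D, E, G}, leaving only F.
Row 1, column 3: row 1 has {A, B, E, G} and column 3 has {B, D, E, F, G}, leaving only C.
Row 7, column 3: row 7 has {B, D, E} and column 3 has {B, C, D, E, F, G}, leaving only A.
Row 1, column 2: row 1 has {A, B, C, E, G} and column 2 has {A, B, D, E, G}, leaving only F.
Row 7, column 2: row 7 has {A, B, D, E} and column 2 has {A, B, D, E, F, G}, leaving only C.
Row 7, column 6: row 7 has {A, B, C, D, E} and column 6 has {A, B, G}, leaving only F.
Row 7, column 1: row 7 has {A, B, C, D, E, F} and column 1 has {A, B, C, D, E}, leaving only G.
So row 7 reads: G C A B D F E.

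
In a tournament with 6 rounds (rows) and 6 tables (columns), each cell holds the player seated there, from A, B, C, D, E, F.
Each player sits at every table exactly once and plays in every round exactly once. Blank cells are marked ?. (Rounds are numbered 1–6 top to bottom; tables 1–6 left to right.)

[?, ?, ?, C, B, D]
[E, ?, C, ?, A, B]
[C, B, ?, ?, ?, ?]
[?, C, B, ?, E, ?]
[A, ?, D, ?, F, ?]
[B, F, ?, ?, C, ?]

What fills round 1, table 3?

Round 1, table 1: round 1 has {B, C, D} and table 1 has {A, B, C, E}, leaving only F.
Round 2, table 2: round 2 has {A, B, C, E} and table 2 has {B, C, F}, leaving only D.
Round 2, table 4: round 2 has {A, B, C, D, E} and table 4 has {C}, leaving only F.
Round 3, table 5: round 3 has {B, C} and table 5 has {A, B, C, E, F}, leaving only D.
Round 4, table 1: round 4 has {B, C, E} and table 1 has {A, B, C, E, F}, leaving only D.
Round 4, table 4: round 4 has {B, C, D, E} and table 4 has {C, F}, leaving only A.
Round 3, table 4: round 3 has {B, C, D} and table 4 has {A, C, F}, leaving only E.
Round 4, table 6: round 4 has {A, B, C, D, E} and table 6 has {B, D}, leaving only F.
Round 3, table 6: round 3 has {B, C, D, E} and table 6 has {B, D, F}, leaving only A.
Round 3, table 3: round 3 has {A, B, C, D, E} and table 3 has {B, C, D}, leaving only F.
Round 5, table 2: round 5 has {A, D, F} and table 2 has {B, C, D, F}, leaving only E.
Round 1, table 2: round 1 has {B, C, D, F} and table 2 has {B, C, D, E, F}, leaving only A.
Round 1 already has {A, B, C, D, F} and table 3 already has {B, C, D, F}, so round 1, table 3 must be E.

E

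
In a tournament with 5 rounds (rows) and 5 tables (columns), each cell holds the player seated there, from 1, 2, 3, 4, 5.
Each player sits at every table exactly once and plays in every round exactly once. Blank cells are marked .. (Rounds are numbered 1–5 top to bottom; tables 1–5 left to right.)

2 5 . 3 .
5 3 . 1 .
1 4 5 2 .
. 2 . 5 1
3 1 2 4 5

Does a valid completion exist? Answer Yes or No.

No round or table among the givens repeats a symbol, and propagating forced cells runs into no contradiction.
One valid completion exists (for instance, 2 5 1 3 4 / 5 3 4 1 2 / 1 4 5 2 3 / 4 2 3 5 1 / 3 1 2 4 5).

Yes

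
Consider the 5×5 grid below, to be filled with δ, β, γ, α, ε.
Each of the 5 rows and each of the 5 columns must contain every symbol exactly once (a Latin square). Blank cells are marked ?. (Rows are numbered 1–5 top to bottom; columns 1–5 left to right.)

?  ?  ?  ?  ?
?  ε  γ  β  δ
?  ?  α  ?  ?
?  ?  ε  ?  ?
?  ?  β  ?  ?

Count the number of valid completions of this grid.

56

Row 1, column 1: eliminating its row and column leaves {δ, β, γ, α, ε}.
Row 1, column 2: eliminating its row and column leaves {δ, β, γ, α}.
Row 1, column 3: eliminating its row and column leaves {δ}.
Row 1, column 4: eliminating its row and column leaves {δ, γ, α, ε}.
Row 1, column 5: eliminating its row and column leaves {β, γ, α, ε}.
Row 2, column 1: eliminating its row and column leaves {α}.
Row 3, column 1: eliminating its row and column leaves {δ, β, γ, ε}.
Row 3, column 2: eliminating its row and column leaves {δ, β, γ}.
Row 3, column 4: eliminating its row and column leaves {δ, γ, ε}.
Row 3, column 5: eliminating its row and column leaves {β, γ, ε}.
Row 4, column 1: eliminating its row and column leaves {δ, β, γ, α}.
Row 4, column 2: eliminating its row and column leaves {δ, β, γ, α}.
Row 4, column 4: eliminating its row and column leaves {δ, γ, α}.
Row 4, column 5: eliminating its row and column leaves {β, γ, α}.
Row 5, column 1: eliminating its row and column leaves {δ, γ, α, ε}.
Row 5, column 2: eliminating its row and column leaves {δ, γ, α}.
Row 5, column 4: eliminating its row and column leaves {δ, γ, α, ε}.
Row 5, column 5: eliminating its row and column leaves {γ, α, ε}.
Enumerating the assignments across these blanks that avoid any row or column repeat gives 56 completions.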